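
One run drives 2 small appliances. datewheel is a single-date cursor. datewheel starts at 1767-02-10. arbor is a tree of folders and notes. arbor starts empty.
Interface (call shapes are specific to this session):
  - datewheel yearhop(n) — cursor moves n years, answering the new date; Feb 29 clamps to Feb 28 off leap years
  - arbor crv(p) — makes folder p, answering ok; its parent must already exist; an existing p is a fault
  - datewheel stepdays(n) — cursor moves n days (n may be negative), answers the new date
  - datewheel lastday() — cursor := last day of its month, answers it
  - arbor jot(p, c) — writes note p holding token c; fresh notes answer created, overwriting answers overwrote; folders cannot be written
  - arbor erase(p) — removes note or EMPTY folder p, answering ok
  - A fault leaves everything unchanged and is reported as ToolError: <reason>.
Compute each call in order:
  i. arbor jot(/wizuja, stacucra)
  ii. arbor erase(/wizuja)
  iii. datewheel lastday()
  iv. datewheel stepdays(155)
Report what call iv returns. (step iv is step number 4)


Answer: 1767-08-02

Derivation:
Do: arbor jot[p='/wizuja'; c='stacucra']
See: created
Do: arbor erase[p='/wizuja']
See: ok
Do: datewheel lastday[]
See: 1767-02-28
Do: datewheel stepdays[n='155']
See: 1767-08-02


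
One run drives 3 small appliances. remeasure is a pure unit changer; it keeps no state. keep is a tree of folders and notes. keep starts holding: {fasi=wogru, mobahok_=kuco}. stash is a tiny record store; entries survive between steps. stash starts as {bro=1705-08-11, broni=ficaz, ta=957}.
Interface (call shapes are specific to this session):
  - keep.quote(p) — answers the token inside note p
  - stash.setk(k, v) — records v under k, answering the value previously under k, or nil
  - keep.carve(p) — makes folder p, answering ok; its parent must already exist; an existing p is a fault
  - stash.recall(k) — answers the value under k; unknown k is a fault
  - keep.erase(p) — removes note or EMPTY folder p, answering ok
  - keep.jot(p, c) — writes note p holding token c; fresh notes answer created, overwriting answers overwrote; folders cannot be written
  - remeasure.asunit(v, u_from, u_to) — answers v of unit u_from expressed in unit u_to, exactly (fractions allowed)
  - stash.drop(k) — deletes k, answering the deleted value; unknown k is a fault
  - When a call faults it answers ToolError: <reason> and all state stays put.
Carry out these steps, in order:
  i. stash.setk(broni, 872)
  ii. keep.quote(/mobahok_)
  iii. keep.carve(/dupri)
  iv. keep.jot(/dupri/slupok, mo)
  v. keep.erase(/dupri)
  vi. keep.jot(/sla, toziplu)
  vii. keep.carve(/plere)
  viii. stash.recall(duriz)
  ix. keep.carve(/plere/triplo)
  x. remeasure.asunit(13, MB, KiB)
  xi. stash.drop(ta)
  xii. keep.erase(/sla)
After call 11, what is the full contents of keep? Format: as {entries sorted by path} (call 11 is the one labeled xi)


Step: stash.setk[broni; 872]
Result: ficaz
Step: keep.quote[/mobahok_]
Result: kuco
Step: keep.carve[/dupri]
Result: ok
Step: keep.jot[/dupri/slupok; mo]
Result: created
Step: keep.erase[/dupri]
Result: ToolError: not empty
Step: keep.jot[/sla; toziplu]
Result: created
Step: keep.carve[/plere]
Result: ok
Step: stash.recall[duriz]
Result: ToolError: no such key duriz
Step: keep.carve[/plere/triplo]
Result: ok
Step: remeasure.asunit[13; MB; KiB]
Result: 203125/16
Step: stash.drop[ta]
Result: 957
Step: keep.erase[/sla]
Result: ok

Answer: {dupri/, dupri/slupok=mo, fasi=wogru, mobahok_=kuco, plere/, plere/triplo/, sla=toziplu}


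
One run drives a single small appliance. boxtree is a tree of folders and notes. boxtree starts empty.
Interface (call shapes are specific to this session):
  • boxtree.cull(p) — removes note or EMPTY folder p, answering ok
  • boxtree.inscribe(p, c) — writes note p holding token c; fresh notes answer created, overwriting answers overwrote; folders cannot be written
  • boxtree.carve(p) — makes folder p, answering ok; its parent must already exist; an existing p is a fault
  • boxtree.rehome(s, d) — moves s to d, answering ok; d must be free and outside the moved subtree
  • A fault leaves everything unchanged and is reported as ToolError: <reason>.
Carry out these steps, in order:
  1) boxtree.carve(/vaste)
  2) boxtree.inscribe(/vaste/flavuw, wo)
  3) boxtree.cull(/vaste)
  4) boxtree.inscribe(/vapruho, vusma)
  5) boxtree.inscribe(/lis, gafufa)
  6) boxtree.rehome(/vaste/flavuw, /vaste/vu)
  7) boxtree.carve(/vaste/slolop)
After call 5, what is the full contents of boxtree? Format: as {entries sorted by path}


Answer: {lis=gafufa, vapruho=vusma, vaste/, vaste/flavuw=wo}

Derivation:
Step: boxtree.carve[p=/vaste]
Result: ok
Step: boxtree.inscribe[p=/vaste/flavuw; c=wo]
Result: created
Step: boxtree.cull[p=/vaste]
Result: ToolError: not empty
Step: boxtree.inscribe[p=/vapruho; c=vusma]
Result: created
Step: boxtree.inscribe[p=/lis; c=gafufa]
Result: created
Step: boxtree.rehome[s=/vaste/flavuw; d=/vaste/vu]
Result: ok
Step: boxtree.carve[p=/vaste/slolop]
Result: ok


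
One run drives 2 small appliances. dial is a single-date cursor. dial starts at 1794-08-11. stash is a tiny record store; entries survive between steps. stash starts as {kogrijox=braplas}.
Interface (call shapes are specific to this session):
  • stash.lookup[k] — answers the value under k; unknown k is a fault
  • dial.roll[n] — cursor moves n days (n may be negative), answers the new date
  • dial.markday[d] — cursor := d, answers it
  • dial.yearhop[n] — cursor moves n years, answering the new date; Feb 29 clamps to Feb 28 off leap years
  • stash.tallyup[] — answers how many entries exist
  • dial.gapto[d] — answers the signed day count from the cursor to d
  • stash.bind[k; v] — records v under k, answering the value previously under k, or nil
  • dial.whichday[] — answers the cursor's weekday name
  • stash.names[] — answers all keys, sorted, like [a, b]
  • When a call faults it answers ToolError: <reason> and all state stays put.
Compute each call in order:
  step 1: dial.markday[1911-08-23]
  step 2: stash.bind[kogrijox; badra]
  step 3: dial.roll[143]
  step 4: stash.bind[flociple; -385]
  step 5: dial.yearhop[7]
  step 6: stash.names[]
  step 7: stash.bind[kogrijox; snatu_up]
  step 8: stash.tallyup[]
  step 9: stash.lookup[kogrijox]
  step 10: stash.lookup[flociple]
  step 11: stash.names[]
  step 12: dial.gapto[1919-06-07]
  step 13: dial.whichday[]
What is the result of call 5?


;; 1. markday(d→1911-08-23) == 1911-08-23
;; 2. bind(k→kogrijox, v→badra) == braplas
;; 3. roll(n→143) == 1912-01-13
;; 4. bind(k→flociple, v→-385) == nil
;; 5. yearhop(n→7) == 1919-01-13
;; 6. names() == [flociple, kogrijox]
;; 7. bind(k→kogrijox, v→snatu_up) == badra
;; 8. tallyup() == 2
;; 9. lookup(k→kogrijox) == snatu_up
;; 10. lookup(k→flociple) == -385
;; 11. names() == [flociple, kogrijox]
;; 12. gapto(d→1919-06-07) == 145
;; 13. whichday() == Monday

Answer: 1919-01-13


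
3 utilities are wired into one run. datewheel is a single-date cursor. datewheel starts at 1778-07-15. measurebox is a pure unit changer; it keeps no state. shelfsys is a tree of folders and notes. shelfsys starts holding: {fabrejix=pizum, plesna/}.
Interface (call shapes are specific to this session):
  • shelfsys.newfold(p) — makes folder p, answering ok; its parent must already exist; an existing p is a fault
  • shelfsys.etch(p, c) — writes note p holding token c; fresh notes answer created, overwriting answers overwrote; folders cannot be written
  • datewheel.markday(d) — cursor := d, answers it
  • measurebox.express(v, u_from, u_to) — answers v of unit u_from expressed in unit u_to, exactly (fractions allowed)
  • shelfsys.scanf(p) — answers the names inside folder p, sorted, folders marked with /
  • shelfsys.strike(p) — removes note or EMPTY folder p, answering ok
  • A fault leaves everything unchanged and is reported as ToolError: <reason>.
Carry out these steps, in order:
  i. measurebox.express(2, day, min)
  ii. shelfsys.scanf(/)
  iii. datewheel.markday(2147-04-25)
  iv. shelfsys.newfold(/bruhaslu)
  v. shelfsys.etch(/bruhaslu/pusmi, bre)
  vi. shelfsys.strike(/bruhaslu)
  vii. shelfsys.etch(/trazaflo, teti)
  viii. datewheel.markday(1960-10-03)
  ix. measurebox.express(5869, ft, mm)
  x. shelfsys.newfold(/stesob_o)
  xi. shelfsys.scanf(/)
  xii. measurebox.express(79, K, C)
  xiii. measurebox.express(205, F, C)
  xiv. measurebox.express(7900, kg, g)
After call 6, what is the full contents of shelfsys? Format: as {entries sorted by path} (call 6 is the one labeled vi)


I try measurebox.express using v→2, u_from→day, u_to→min, and get 2880.
I use shelfsys.scanf using p→/, and observe [fabrejix, plesna/].
Then datewheel.markday using d→2147-04-25, and observe 2147-04-25.
Invoking shelfsys.newfold using p→/bruhaslu, and observe ok.
I invoke shelfsys.etch using p→/bruhaslu/pusmi, c→bre, which returns created.
I use shelfsys.strike using p→/bruhaslu, and get ToolError: not empty.
Then shelfsys.etch using p→/trazaflo, c→teti, — result: created.
I invoke datewheel.markday using d→1960-10-03, — result: 1960-10-03.
Next I call measurebox.express using v→5869, u_from→ft, u_to→mm, — result: 8944356/5.
Using shelfsys.newfold using p→/stesob_o, and get ok.
Then shelfsys.scanf using p→/: [bruhaslu/, fabrejix, plesna/, stesob_o/, trazaflo].
Now I run measurebox.express using v→79, u_from→K, u_to→C: -3883/20.
Using measurebox.express using v→205, u_from→F, u_to→C, — result: 865/9.
I try measurebox.express using v→7900, u_from→kg, u_to→g, and see 7900000.

Answer: {bruhaslu/, bruhaslu/pusmi=bre, fabrejix=pizum, plesna/}


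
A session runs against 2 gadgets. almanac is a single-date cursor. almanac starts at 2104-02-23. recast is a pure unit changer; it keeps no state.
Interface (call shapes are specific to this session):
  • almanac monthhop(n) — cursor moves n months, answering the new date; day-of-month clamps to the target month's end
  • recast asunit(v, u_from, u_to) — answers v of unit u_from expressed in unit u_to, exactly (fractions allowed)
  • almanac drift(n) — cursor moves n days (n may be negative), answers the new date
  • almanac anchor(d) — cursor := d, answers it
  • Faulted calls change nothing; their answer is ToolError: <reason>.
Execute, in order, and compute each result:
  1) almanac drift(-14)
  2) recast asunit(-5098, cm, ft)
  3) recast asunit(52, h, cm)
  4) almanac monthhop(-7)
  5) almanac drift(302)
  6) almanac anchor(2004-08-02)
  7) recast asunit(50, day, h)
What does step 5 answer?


Answer: 2104-05-06

Derivation:
Then almanac drift on n→-14, giving 2104-02-09.
Next I call recast asunit on v→-5098, u_from→cm, u_to→ft, giving -63725/381.
Now I run recast asunit on v→52, u_from→h, u_to→cm, — result: ToolError: incompatible units.
Using almanac monthhop on n→-7, yielding 2103-07-09.
Using almanac drift on n→302, which returns 2104-05-06.
I run almanac anchor on d→2004-08-02, and get 2004-08-02.
Next I call recast asunit on v→50, u_from→day, u_to→h: 1200.


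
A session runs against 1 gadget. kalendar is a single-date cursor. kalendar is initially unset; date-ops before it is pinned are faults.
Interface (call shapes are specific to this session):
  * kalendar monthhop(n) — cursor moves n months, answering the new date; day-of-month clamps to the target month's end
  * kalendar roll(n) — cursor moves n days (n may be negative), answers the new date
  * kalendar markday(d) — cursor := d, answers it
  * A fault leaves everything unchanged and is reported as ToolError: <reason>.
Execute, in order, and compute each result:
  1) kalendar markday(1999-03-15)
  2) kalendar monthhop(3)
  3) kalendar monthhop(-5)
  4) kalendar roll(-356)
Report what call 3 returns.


Answer: 1999-01-15

Derivation:
~$ kalendar markday d: 1999-03-15
[out] 1999-03-15
~$ kalendar monthhop n: 3
[out] 1999-06-15
~$ kalendar monthhop n: -5
[out] 1999-01-15
~$ kalendar roll n: -356
[out] 1998-01-24


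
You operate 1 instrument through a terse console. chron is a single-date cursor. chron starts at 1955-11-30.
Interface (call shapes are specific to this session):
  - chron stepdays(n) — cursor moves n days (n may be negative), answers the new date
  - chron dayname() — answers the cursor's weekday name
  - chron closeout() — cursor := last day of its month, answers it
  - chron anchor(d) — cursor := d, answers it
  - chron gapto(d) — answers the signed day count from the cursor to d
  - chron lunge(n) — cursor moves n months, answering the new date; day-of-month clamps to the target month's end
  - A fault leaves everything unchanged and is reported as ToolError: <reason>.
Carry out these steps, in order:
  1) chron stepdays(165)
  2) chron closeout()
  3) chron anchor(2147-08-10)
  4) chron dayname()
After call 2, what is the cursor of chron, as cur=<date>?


Do: chron stepdays[165]
See: 1956-05-13
Do: chron closeout[]
See: 1956-05-31
Do: chron anchor[2147-08-10]
See: 2147-08-10
Do: chron dayname[]
See: Thursday

Answer: cur=1956-05-31


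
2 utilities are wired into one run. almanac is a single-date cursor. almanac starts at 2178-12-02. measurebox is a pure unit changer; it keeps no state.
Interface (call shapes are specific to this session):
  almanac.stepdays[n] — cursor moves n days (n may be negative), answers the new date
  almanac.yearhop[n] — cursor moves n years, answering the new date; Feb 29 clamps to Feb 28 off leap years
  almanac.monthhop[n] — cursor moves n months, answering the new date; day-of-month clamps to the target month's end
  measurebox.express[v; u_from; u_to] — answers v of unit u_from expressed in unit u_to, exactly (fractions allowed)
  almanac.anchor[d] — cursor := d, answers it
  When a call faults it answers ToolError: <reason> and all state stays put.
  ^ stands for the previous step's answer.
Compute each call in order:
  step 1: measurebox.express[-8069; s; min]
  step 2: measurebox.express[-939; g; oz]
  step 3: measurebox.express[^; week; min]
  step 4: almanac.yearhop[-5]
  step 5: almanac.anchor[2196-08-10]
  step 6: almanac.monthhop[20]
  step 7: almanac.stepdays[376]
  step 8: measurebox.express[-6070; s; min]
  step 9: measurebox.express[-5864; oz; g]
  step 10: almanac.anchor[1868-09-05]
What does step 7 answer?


Answer: 2199-04-21

Derivation:
[in] measurebox.express v→-8069 u_from→s u_to→min
[out] -8069/60
[in] measurebox.express v→-939 u_from→g u_to→oz
[out] -1502400000/45359237
[in] measurebox.express v→^ u_from→week u_to→min
[out] -2163456000000/6479891
[in] almanac.yearhop n→-5
[out] 2173-12-02
[in] almanac.anchor d→2196-08-10
[out] 2196-08-10
[in] almanac.monthhop n→20
[out] 2198-04-10
[in] almanac.stepdays n→376
[out] 2199-04-21
[in] measurebox.express v→-6070 u_from→s u_to→min
[out] -607/6
[in] measurebox.express v→-5864 u_from→oz u_to→g
[out] -33248320721/200000
[in] almanac.anchor d→1868-09-05
[out] 1868-09-05


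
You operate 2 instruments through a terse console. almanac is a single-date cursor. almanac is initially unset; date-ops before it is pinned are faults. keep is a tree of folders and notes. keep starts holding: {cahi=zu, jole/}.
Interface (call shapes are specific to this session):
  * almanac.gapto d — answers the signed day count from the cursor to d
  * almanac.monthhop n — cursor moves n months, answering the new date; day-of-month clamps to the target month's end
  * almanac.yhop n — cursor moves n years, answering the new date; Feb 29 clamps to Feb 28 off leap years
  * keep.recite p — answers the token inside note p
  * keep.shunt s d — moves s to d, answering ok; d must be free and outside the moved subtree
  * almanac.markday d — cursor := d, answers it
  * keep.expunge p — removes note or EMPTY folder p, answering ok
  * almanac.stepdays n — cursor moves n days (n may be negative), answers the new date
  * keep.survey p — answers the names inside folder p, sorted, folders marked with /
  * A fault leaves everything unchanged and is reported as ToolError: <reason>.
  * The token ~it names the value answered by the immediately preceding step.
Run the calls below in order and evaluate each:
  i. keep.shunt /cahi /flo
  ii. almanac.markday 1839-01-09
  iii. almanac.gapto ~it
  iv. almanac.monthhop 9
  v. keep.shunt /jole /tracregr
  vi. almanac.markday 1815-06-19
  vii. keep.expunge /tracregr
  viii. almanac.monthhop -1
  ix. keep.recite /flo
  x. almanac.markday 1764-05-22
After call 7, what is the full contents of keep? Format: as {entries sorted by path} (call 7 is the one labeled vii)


Answer: {flo=zu}

Derivation:
Do: keep.shunt[s=/cahi; d=/flo]
See: ok
Do: almanac.markday[d=1839-01-09]
See: 1839-01-09
Do: almanac.gapto[d=~it]
See: 0
Do: almanac.monthhop[n=9]
See: 1839-10-09
Do: keep.shunt[s=/jole; d=/tracregr]
See: ok
Do: almanac.markday[d=1815-06-19]
See: 1815-06-19
Do: keep.expunge[p=/tracregr]
See: ok
Do: almanac.monthhop[n=-1]
See: 1815-05-19
Do: keep.recite[p=/flo]
See: zu
Do: almanac.markday[d=1764-05-22]
See: 1764-05-22


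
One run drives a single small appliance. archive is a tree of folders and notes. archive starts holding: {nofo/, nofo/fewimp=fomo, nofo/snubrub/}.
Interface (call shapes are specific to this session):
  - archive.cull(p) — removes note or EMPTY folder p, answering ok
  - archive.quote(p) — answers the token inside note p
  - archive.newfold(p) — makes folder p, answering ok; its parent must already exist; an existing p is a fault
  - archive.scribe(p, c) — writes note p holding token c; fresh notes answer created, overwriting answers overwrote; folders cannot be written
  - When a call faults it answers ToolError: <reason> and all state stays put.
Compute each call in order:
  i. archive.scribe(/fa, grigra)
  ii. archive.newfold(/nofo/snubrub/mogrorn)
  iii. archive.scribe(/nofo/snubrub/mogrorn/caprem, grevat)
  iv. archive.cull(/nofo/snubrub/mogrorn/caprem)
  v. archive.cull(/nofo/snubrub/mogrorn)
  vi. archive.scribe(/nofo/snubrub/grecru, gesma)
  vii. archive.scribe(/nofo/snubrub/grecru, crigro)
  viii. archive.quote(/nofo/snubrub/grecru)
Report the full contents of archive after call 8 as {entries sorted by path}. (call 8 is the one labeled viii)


Answer: {fa=grigra, nofo/, nofo/fewimp=fomo, nofo/snubrub/, nofo/snubrub/grecru=crigro}

Derivation:
% archive.scribe p=/fa c=grigra
:: created
% archive.newfold p=/nofo/snubrub/mogrorn
:: ok
% archive.scribe p=/nofo/snubrub/mogrorn/caprem c=grevat
:: created
% archive.cull p=/nofo/snubrub/mogrorn/caprem
:: ok
% archive.cull p=/nofo/snubrub/mogrorn
:: ok
% archive.scribe p=/nofo/snubrub/grecru c=gesma
:: created
% archive.scribe p=/nofo/snubrub/grecru c=crigro
:: overwrote
% archive.quote p=/nofo/snubrub/grecru
:: crigro


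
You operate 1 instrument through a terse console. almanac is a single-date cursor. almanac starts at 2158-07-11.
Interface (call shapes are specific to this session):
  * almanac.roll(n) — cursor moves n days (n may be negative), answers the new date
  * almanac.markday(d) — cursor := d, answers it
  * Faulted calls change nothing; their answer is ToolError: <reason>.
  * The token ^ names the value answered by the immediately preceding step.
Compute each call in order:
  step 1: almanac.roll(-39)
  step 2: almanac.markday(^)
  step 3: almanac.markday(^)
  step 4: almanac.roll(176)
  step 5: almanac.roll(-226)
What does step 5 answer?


Answer: 2158-04-13

Derivation:
>> almanac.roll(n='-39')
<< 2158-06-02
>> almanac.markday(d='^')
<< 2158-06-02
>> almanac.markday(d='^')
<< 2158-06-02
>> almanac.roll(n='176')
<< 2158-11-25
>> almanac.roll(n='-226')
<< 2158-04-13


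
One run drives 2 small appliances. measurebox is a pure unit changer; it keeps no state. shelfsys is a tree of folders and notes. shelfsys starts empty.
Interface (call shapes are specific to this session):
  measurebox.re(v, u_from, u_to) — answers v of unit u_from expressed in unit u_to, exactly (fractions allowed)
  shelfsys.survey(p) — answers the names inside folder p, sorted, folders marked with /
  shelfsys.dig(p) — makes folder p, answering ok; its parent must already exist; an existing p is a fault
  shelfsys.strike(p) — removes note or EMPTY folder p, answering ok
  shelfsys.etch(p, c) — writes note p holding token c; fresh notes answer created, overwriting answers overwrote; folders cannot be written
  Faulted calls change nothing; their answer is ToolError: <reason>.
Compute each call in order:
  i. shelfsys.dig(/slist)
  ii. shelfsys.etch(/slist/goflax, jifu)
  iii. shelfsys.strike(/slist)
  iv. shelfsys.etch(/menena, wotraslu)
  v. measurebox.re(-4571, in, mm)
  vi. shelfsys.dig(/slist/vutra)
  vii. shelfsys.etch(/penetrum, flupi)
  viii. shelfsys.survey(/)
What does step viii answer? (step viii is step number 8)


Step: shelfsys.dig[p=/slist]
Result: ok
Step: shelfsys.etch[p=/slist/goflax; c=jifu]
Result: created
Step: shelfsys.strike[p=/slist]
Result: ToolError: not empty
Step: shelfsys.etch[p=/menena; c=wotraslu]
Result: created
Step: measurebox.re[v=-4571; u_from=in; u_to=mm]
Result: -580517/5
Step: shelfsys.dig[p=/slist/vutra]
Result: ok
Step: shelfsys.etch[p=/penetrum; c=flupi]
Result: created
Step: shelfsys.survey[p=/]
Result: [menena, penetrum, slist/]

Answer: [menena, penetrum, slist/]


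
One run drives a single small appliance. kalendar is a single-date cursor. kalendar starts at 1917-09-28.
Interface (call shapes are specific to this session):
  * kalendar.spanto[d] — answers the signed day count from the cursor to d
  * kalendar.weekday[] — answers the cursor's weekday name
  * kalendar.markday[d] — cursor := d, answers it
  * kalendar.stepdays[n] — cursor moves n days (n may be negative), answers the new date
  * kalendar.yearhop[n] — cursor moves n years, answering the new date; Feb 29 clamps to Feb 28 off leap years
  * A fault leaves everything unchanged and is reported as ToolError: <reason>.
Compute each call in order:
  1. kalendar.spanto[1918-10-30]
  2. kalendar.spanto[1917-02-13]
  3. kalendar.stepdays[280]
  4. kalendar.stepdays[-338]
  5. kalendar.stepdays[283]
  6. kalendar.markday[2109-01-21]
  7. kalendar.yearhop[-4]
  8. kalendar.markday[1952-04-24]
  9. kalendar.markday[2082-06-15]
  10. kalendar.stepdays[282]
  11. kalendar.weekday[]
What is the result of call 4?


Answer: 1917-08-01

Derivation:
Next I call spanto using 1918-10-30: 397.
Calling spanto using 1917-02-13, which returns -227.
I call stepdays using 280, yielding 1918-07-05.
Next I call stepdays using -338, and get 1917-08-01.
I use stepdays using 283, giving 1918-05-11.
I call markday using 2109-01-21, giving 2109-01-21.
I call yearhop using -4, yielding 2105-01-21.
I invoke markday using 1952-04-24, and observe 1952-04-24.
I use markday using 2082-06-15, and see 2082-06-15.
Calling stepdays using 282: 2083-03-24.
Now I run weekday(), and see Wednesday.


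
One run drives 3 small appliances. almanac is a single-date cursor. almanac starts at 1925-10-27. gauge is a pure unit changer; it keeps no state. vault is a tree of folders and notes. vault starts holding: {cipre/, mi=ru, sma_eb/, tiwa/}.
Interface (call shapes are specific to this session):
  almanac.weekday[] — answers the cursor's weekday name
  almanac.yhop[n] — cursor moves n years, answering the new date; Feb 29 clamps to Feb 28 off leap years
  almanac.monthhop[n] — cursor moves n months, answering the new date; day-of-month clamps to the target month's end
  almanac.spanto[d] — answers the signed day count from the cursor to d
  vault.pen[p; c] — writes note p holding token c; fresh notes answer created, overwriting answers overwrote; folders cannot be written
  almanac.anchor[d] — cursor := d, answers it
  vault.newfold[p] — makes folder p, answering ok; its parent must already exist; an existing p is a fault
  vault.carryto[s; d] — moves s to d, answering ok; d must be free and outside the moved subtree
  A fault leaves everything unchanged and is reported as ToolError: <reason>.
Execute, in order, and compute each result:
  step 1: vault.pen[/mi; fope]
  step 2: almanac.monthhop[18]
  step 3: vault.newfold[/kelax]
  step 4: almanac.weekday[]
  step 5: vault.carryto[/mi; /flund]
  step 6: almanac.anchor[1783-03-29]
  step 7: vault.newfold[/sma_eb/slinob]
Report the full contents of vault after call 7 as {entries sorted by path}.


Answer: {cipre/, flund=fope, kelax/, sma_eb/, sma_eb/slinob/, tiwa/}

Derivation:
CALL vault.pen[p: /mi; c: fope]
RET  overwrote
CALL almanac.monthhop[n: 18]
RET  1927-04-27
CALL vault.newfold[p: /kelax]
RET  ok
CALL almanac.weekday[]
RET  Wednesday
CALL vault.carryto[s: /mi; d: /flund]
RET  ok
CALL almanac.anchor[d: 1783-03-29]
RET  1783-03-29
CALL vault.newfold[p: /sma_eb/slinob]
RET  ok


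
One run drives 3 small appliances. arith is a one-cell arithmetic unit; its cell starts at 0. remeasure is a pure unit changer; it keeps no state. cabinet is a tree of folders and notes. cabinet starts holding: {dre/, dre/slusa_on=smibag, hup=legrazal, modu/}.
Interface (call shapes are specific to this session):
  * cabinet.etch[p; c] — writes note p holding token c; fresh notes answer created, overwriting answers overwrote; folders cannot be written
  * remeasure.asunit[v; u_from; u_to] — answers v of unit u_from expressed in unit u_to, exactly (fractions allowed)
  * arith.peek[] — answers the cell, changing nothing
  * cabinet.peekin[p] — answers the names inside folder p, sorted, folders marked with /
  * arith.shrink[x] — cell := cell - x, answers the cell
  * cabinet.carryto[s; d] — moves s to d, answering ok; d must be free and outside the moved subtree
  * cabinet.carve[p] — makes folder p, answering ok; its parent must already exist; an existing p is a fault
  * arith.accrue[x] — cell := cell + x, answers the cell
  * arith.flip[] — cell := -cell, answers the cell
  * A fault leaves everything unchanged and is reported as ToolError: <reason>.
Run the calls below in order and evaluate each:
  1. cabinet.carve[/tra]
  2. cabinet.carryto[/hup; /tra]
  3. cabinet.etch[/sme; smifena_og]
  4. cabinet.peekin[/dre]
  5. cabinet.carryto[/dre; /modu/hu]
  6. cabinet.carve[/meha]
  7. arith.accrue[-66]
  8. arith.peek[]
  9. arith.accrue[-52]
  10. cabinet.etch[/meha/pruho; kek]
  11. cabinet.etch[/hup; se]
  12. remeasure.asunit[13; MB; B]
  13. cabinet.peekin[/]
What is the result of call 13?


Answer: [hup, meha/, modu/, sme, tra/]

Derivation:
·→ carve(/tra)
·← ok
·→ carryto(/hup, /tra)
·← ToolError: exists
·→ etch(/sme, smifena_og)
·← created
·→ peekin(/dre)
·← [slusa_on]
·→ carryto(/dre, /modu/hu)
·← ok
·→ carve(/meha)
·← ok
·→ accrue(-66)
·← -66
·→ peek()
·← -66
·→ accrue(-52)
·← -118
·→ etch(/meha/pruho, kek)
·← created
·→ etch(/hup, se)
·← overwrote
·→ asunit(13, MB, B)
·← 13000000
·→ peekin(/)
·← [hup, meha/, modu/, sme, tra/]


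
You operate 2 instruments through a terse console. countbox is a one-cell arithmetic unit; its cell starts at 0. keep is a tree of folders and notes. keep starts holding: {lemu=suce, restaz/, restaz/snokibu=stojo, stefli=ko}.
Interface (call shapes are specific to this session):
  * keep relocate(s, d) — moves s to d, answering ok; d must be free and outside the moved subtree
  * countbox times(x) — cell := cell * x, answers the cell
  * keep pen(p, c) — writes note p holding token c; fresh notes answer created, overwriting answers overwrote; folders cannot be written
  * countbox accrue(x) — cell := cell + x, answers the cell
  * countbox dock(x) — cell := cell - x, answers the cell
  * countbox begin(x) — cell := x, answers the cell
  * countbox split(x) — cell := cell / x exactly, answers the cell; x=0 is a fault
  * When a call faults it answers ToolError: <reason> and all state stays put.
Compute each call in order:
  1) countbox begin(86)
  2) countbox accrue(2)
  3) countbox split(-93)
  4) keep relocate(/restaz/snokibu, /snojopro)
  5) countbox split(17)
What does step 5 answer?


Answer: -88/1581

Derivation:
→ countbox begin(86)
← 86
→ countbox accrue(2)
← 88
→ countbox split(-93)
← -88/93
→ keep relocate(/restaz/snokibu, /snojopro)
← ok
→ countbox split(17)
← -88/1581


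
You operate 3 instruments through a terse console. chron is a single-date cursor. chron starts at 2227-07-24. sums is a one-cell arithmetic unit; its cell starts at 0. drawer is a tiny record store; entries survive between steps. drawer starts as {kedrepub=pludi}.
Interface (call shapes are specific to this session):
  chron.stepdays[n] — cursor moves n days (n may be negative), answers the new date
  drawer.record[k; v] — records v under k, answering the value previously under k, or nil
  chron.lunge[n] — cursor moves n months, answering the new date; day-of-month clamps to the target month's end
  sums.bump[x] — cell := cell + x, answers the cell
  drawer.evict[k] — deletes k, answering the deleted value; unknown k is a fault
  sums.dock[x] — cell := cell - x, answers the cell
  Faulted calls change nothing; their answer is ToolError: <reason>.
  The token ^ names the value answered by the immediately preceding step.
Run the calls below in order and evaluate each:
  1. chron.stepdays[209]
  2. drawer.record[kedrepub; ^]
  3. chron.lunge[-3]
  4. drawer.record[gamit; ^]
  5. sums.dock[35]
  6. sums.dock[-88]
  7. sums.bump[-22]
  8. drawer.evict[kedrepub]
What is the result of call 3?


Answer: 2227-11-18

Derivation:
·→ chron.stepdays(n: 209)
·← 2228-02-18
·→ drawer.record(k: kedrepub, v: ^)
·← pludi
·→ chron.lunge(n: -3)
·← 2227-11-18
·→ drawer.record(k: gamit, v: ^)
·← nil
·→ sums.dock(x: 35)
·← -35
·→ sums.dock(x: -88)
·← 53
·→ sums.bump(x: -22)
·← 31
·→ drawer.evict(k: kedrepub)
·← 2228-02-18


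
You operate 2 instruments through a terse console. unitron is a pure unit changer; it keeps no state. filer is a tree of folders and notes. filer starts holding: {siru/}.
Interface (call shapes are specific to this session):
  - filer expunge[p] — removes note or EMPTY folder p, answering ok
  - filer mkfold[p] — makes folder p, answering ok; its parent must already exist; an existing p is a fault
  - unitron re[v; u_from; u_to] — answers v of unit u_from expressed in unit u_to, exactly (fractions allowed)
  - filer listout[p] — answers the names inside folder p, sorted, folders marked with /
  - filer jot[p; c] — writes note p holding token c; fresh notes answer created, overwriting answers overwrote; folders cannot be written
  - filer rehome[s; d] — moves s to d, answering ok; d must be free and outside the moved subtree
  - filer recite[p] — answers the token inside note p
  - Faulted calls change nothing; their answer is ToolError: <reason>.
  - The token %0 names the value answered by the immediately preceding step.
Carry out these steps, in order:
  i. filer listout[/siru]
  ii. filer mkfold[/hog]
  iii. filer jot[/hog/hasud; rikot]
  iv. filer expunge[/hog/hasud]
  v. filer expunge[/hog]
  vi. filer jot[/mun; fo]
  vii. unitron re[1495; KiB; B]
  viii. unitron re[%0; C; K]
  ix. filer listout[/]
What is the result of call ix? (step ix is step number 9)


Answer: [mun, siru/]

Derivation:
Do: filer listout[p=/siru]
See: []
Do: filer mkfold[p=/hog]
See: ok
Do: filer jot[p=/hog/hasud; c=rikot]
See: created
Do: filer expunge[p=/hog/hasud]
See: ok
Do: filer expunge[p=/hog]
See: ok
Do: filer jot[p=/mun; c=fo]
See: created
Do: unitron re[v=1495; u_from=KiB; u_to=B]
See: 1530880
Do: unitron re[v=%0; u_from=C; u_to=K]
See: 30623063/20
Do: filer listout[p=/]
See: [mun, siru/]


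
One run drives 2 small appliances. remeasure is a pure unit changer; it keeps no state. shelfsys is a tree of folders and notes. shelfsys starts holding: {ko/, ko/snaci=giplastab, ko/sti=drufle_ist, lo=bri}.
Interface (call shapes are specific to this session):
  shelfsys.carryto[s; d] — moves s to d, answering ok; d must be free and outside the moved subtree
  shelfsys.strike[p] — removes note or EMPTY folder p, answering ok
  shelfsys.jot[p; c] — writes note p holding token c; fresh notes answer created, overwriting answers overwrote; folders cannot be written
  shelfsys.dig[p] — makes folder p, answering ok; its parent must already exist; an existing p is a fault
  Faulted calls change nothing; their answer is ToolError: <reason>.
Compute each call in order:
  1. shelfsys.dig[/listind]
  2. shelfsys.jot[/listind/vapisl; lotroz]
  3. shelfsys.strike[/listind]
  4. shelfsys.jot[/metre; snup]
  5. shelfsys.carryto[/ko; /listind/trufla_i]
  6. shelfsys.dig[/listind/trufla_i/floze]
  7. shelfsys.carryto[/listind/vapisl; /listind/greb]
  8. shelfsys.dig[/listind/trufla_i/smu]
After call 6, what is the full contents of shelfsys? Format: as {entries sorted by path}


Answer: {listind/, listind/trufla_i/, listind/trufla_i/floze/, listind/trufla_i/snaci=giplastab, listind/trufla_i/sti=drufle_ist, listind/vapisl=lotroz, lo=bri, metre=snup}

Derivation:
Invoking dig using p: /listind, → ok.
Now I run jot using p: /listind/vapisl, c: lotroz, and get created.
Next I call strike using p: /listind, yielding ToolError: not empty.
I call jot using p: /metre, c: snup, yielding created.
Now I run carryto using s: /ko, d: /listind/trufla_i: ok.
I invoke dig using p: /listind/trufla_i/floze, and get ok.
Using carryto using s: /listind/vapisl, d: /listind/greb, and see ok.
Now I run dig using p: /listind/trufla_i/smu, — result: ok.


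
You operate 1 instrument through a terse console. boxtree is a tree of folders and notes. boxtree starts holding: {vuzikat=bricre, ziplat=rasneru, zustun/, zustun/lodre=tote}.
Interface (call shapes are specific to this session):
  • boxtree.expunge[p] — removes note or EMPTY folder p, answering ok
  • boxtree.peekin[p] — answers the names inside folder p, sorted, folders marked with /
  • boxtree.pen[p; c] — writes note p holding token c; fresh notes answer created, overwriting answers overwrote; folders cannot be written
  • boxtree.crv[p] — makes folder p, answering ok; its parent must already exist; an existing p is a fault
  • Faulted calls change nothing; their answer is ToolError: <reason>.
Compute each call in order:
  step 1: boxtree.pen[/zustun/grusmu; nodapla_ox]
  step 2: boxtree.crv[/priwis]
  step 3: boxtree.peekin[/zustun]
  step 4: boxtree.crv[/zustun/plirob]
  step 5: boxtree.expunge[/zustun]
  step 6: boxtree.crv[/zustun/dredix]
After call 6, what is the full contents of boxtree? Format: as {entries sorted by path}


Answer: {priwis/, vuzikat=bricre, ziplat=rasneru, zustun/, zustun/dredix/, zustun/grusmu=nodapla_ox, zustun/lodre=tote, zustun/plirob/}

Derivation:
-- 1. boxtree.pen(p: /zustun/grusmu, c: nodapla_ox) : created
-- 2. boxtree.crv(p: /priwis) : ok
-- 3. boxtree.peekin(p: /zustun) : [grusmu, lodre]
-- 4. boxtree.crv(p: /zustun/plirob) : ok
-- 5. boxtree.expunge(p: /zustun) : ToolError: not empty
-- 6. boxtree.crv(p: /zustun/dredix) : ok


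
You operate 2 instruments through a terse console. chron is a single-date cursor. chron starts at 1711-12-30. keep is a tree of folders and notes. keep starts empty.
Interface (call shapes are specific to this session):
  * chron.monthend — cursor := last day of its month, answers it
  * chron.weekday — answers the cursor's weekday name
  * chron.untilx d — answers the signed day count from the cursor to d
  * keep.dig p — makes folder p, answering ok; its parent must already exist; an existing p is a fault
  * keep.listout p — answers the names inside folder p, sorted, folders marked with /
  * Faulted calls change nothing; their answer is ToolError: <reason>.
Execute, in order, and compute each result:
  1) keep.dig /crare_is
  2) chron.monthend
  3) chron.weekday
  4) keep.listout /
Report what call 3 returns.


>>> dig p=/crare_is
  ok
>>> monthend
  1711-12-31
>>> weekday
  Thursday
>>> listout p=/
  [crare_is/]

Answer: Thursday


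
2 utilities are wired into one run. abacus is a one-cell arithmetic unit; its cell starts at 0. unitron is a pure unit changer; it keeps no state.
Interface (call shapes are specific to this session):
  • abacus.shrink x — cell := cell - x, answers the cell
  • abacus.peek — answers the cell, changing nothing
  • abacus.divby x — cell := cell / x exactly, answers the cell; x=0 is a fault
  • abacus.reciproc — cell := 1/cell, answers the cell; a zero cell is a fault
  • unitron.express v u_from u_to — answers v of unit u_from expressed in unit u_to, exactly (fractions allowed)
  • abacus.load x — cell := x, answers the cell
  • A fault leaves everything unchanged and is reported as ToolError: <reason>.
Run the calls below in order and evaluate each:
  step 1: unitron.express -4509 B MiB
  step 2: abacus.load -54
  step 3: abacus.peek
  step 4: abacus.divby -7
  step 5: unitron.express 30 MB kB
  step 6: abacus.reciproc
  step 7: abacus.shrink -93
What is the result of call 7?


-- 1. unitron.express(v='-4509', u_from='B', u_to='MiB') : -4509/1048576
-- 2. abacus.load(x='-54') : -54
-- 3. abacus.peek() : -54
-- 4. abacus.divby(x='-7') : 54/7
-- 5. unitron.express(v='30', u_from='MB', u_to='kB') : 30000
-- 6. abacus.reciproc() : 7/54
-- 7. abacus.shrink(x='-93') : 5029/54

Answer: 5029/54


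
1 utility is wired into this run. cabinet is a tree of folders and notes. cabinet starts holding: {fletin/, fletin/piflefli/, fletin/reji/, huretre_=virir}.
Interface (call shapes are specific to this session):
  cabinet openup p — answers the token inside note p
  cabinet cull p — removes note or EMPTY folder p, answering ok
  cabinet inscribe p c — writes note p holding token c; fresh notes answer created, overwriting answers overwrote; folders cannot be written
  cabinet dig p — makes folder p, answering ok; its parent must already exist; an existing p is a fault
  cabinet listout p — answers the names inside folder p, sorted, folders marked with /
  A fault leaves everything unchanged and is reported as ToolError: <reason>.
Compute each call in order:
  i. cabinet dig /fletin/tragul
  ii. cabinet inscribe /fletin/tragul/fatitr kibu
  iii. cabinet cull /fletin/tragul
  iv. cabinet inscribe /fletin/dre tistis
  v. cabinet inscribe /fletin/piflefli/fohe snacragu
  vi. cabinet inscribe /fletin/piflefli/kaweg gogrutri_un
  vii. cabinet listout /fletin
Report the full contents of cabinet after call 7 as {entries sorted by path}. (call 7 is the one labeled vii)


;; 1. cabinet dig(/fletin/tragul) : ok
;; 2. cabinet inscribe(/fletin/tragul/fatitr, kibu) : created
;; 3. cabinet cull(/fletin/tragul) : ToolError: not empty
;; 4. cabinet inscribe(/fletin/dre, tistis) : created
;; 5. cabinet inscribe(/fletin/piflefli/fohe, snacragu) : created
;; 6. cabinet inscribe(/fletin/piflefli/kaweg, gogrutri_un) : created
;; 7. cabinet listout(/fletin) : [dre, piflefli/, reji/, tragul/]

Answer: {fletin/, fletin/dre=tistis, fletin/piflefli/, fletin/piflefli/fohe=snacragu, fletin/piflefli/kaweg=gogrutri_un, fletin/reji/, fletin/tragul/, fletin/tragul/fatitr=kibu, huretre_=virir}


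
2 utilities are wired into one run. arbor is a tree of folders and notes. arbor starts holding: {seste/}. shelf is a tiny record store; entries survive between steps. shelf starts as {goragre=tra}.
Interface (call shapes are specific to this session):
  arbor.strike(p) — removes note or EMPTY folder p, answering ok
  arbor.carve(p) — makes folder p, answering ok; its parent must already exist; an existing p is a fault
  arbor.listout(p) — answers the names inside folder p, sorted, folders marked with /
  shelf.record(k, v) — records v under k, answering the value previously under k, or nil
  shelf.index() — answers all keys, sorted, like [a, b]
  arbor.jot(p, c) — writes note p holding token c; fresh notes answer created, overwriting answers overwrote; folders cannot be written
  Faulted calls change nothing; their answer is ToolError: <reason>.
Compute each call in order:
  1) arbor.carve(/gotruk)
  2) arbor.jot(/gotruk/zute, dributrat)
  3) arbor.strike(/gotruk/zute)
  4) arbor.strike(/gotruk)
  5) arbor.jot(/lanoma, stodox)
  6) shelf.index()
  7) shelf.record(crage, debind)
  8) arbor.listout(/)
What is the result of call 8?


I try arbor.carve with /gotruk, which returns ok.
I use arbor.jot with /gotruk/zute, dributrat, and get created.
I call arbor.strike with /gotruk/zute, and observe ok.
I run arbor.strike with /gotruk, and observe ok.
I use arbor.jot with /lanoma, stodox, → created.
I use shelf.index, — result: [goragre].
Now I run shelf.record with crage, debind, → nil.
I call arbor.listout with /, which returns [lanoma, seste/].

Answer: [lanoma, seste/]
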